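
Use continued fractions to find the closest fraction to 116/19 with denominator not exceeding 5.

Expand x = 116/19 as a continued fraction with the Euclidean algorithm:
  116 = 6*19 + 2, so a_0 = 6.
  19 = 9*2 + 1, so a_1 = 9.
  2 = 2*1 + 0, so a_2 = 2.
so x = [6; 9, 2].
Convergents (p_i = a_i*p_{i-1} + p_{i-2}, q_i = a_i*q_{i-1} + q_{i-2} with p_{-2}=0, p_{-1}=1, q_{-2}=1, q_{-1}=0), until the denominator exceeds 5:
  i=0: a_0=6, p_0 = 6*1 + 0 = 6, q_0 = 6*0 + 1 = 1.
  i=1: a_1=9, p_1 = 9*6 + 1 = 55, q_1 = 9*1 + 0 = 9.
q_1 = 9 > 5, so the last convergent with denominator <= 5 is p_0/q_0 = 6/1.
The closest fraction with denominator <= 5 is either p_0/q_0 or the intermediate fraction (k*p_0 + p_{-1})/(k*q_0 + q_{-1}) with the largest k >= 1 whose denominator stays <= 5; these approach x as k grows, and every other convergent or intermediate fraction in range is farther away.
Largest k: floor((5 - q_{-1})/q_0) = floor((5 - 0)/1) = 5 (using the seeds p_{-1} = 1, q_{-1} = 0).
That gives (5*6 + 1)/(5*1 + 0) = 31/5.
Compare the errors: |x - 6/1| = |116*1 - 6*19|/(19*1) = 2/19, and |x - 31/5| = |116*5 - 31*19|/(19*5) = 9/95.
Cross-multiplying, 9*19 = 171 < 190 = 2*95, so 9/95 is smaller: the intermediate fraction 31/5 is closer to x than 6/1.

31/5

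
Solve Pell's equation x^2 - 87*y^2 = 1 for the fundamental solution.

(x, y) = (28, 3)

First expand sqrt(87) as a continued fraction. With x_i = (sqrt(87) + m_i)/d_i and (m_0, d_0) = (0, 1): a_0 = floor(sqrt(87)) = 9, since 9^2 = 81 <= 87 < 100 = 10^2.
Iterate m_{i+1} = d_i*a_i - m_i, d_{i+1} = (87 - m_{i+1}^2)/d_i, a_{i+1} = floor((a_0 + m_{i+1})/d_{i+1}):
  m_1 = 1*9 - 0 = 9, d_1 = (87 - 9^2)/1 = 6/1 = 6, a_1 = floor((9 + 9)/6) = 3.
  m_2 = 6*3 - 9 = 9, d_2 = (87 - 9^2)/6 = 6/6 = 1, a_2 = floor((9 + 9)/1) = 18.
  m_3 = 1*18 - 9 = 9, d_3 = (87 - 9^2)/1 = 6/1 = 6: (m_3, d_3) = (m_1, d_1) = (9, 6), so from here the quotients repeat a_1, a_2; the period length is 2.
So sqrt(87) = [9; (3, 18)] with period length k = 2.
k is even, so the fundamental solution of x^2 - 87y^2 = 1 is (p_{k-1}, q_{k-1}) = (p_1, q_1); compute convergents through index 1.
Convergents (p_i = a_i*p_{i-1} + p_{i-2}, q_i = a_i*q_{i-1} + q_{i-2} with p_{-2}=0, p_{-1}=1, q_{-2}=1, q_{-1}=0):
  i=0: a_0=9, p_0 = 9*1 + 0 = 9, q_0 = 9*0 + 1 = 1.
  i=1: a_1=3, p_1 = 3*9 + 1 = 28, q_1 = 3*1 + 0 = 3.
Check: 28^2 - 87*3^2 = 784 - 783 = 1, so (x, y) = (28, 3) solves the equation, and by the theorem it is the least positive solution.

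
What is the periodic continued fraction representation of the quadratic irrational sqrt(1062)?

Write x_i = (sqrt(1062) + m_i)/d_i with (m_0, d_0) = (0, 1). a_0 = floor(sqrt(1062)) = 32, since 32^2 = 1024 <= 1062 < 1089 = 33^2.
Iterate m_{i+1} = d_i*a_i - m_i, d_{i+1} = (1062 - m_{i+1}^2)/d_i, a_{i+1} = floor((a_0 + m_{i+1})/d_{i+1}):
  m_1 = 1*32 - 0 = 32, d_1 = (1062 - 32^2)/1 = 38/1 = 38, a_1 = floor((32 + 32)/38) = 1.
  m_2 = 38*1 - 32 = 6, d_2 = (1062 - 6^2)/38 = 1026/38 = 27, a_2 = floor((32 + 6)/27) = 1.
  m_3 = 27*1 - 6 = 21, d_3 = (1062 - 21^2)/27 = 621/27 = 23, a_3 = floor((32 + 21)/23) = 2.
  m_4 = 23*2 - 21 = 25, d_4 = (1062 - 25^2)/23 = 437/23 = 19, a_4 = floor((32 + 25)/19) = 3.
  m_5 = 19*3 - 25 = 32, d_5 = (1062 - 32^2)/19 = 38/19 = 2, a_5 = floor((32 + 32)/2) = 32.
  m_6 = 2*32 - 32 = 32, d_6 = (1062 - 32^2)/2 = 38/2 = 19, a_6 = floor((32 + 32)/19) = 3.
  m_7 = 19*3 - 32 = 25, d_7 = (1062 - 25^2)/19 = 437/19 = 23, a_7 = floor((32 + 25)/23) = 2.
  m_8 = 23*2 - 25 = 21, d_8 = (1062 - 21^2)/23 = 621/23 = 27, a_8 = floor((32 + 21)/27) = 1.
  m_9 = 27*1 - 21 = 6, d_9 = (1062 - 6^2)/27 = 1026/27 = 38, a_9 = floor((32 + 6)/38) = 1.
  m_10 = 38*1 - 6 = 32, d_10 = (1062 - 32^2)/38 = 38/38 = 1, a_10 = floor((32 + 32)/1) = 64.
  m_11 = 1*64 - 32 = 32, d_11 = (1062 - 32^2)/1 = 38/1 = 38: (m_11, d_11) = (m_1, d_1) = (32, 38), so from here the quotients repeat a_1, ..., a_10; the period length is 10.
Hence the expansion of sqrt(1062) is a_0 = 32 followed by the repeating block 1, 1, 2, 3, 32, 3, 2, 1, 1, 64 (period 10).

[32; (1, 1, 2, 3, 32, 3, 2, 1, 1, 64)]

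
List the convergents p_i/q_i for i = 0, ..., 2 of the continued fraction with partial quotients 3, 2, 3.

Using the convergent recurrence p_i = a_i*p_{i-1} + p_{i-2}, q_i = a_i*q_{i-1} + q_{i-2} with p_{-2}=0, p_{-1}=1, q_{-2}=1, q_{-1}=0:
  i=0: a_0=3, p_0 = 3*1 + 0 = 3, q_0 = 3*0 + 1 = 1.
  i=1: a_1=2, p_1 = 2*3 + 1 = 7, q_1 = 2*1 + 0 = 2.
  i=2: a_2=3, p_2 = 3*7 + 3 = 24, q_2 = 3*2 + 1 = 7.

3/1, 7/2, 24/7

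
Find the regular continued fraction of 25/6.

[4; 6]

Run the Euclidean algorithm on 25 and 6; the successive quotients are the partial quotients a_0, a_1, ... (each step inverts the fractional part left over by the previous one):
  25 = 4*6 + 1, so a_0 = 4.
  6 = 6*1 + 0, so a_1 = 6.
The remainder reaches 0 after 2 divisions, so the expansion has 2 partial quotients, read off in order.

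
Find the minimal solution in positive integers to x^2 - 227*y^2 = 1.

(x, y) = (226, 15)

First expand sqrt(227) as a continued fraction. With x_i = (sqrt(227) + m_i)/d_i and (m_0, d_0) = (0, 1): a_0 = floor(sqrt(227)) = 15, since 15^2 = 225 <= 227 < 256 = 16^2.
Iterate m_{i+1} = d_i*a_i - m_i, d_{i+1} = (227 - m_{i+1}^2)/d_i, a_{i+1} = floor((a_0 + m_{i+1})/d_{i+1}):
  m_1 = 1*15 - 0 = 15, d_1 = (227 - 15^2)/1 = 2/1 = 2, a_1 = floor((15 + 15)/2) = 15.
  m_2 = 2*15 - 15 = 15, d_2 = (227 - 15^2)/2 = 2/2 = 1, a_2 = floor((15 + 15)/1) = 30.
  m_3 = 1*30 - 15 = 15, d_3 = (227 - 15^2)/1 = 2/1 = 2: (m_3, d_3) = (m_1, d_1) = (15, 2), so from here the quotients repeat a_1, a_2; the period length is 2.
So sqrt(227) = [15; (15, 30)] with period length k = 2.
k is even, so the fundamental solution of x^2 - 227y^2 = 1 is (p_{k-1}, q_{k-1}) = (p_1, q_1); compute convergents through index 1.
Convergents (p_i = a_i*p_{i-1} + p_{i-2}, q_i = a_i*q_{i-1} + q_{i-2} with p_{-2}=0, p_{-1}=1, q_{-2}=1, q_{-1}=0):
  i=0: a_0=15, p_0 = 15*1 + 0 = 15, q_0 = 15*0 + 1 = 1.
  i=1: a_1=15, p_1 = 15*15 + 1 = 226, q_1 = 15*1 + 0 = 15.
Check: 226^2 - 227*15^2 = 51076 - 51075 = 1, so (x, y) = (226, 15) solves the equation, and by the theorem it is the least positive solution.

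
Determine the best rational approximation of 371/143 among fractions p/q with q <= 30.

Expand x = 371/143 as a continued fraction with the Euclidean algorithm:
  371 = 2*143 + 85, so a_0 = 2.
  143 = 1*85 + 58, so a_1 = 1.
  85 = 1*58 + 27, so a_2 = 1.
  58 = 2*27 + 4, so a_3 = 2.
  27 = 6*4 + 3, so a_4 = 6.
  4 = 1*3 + 1, so a_5 = 1.
  3 = 3*1 + 0, so a_6 = 3.
so x = [2; 1, 1, 2, 6, 1, 3].
Convergents (p_i = a_i*p_{i-1} + p_{i-2}, q_i = a_i*q_{i-1} + q_{i-2} with p_{-2}=0, p_{-1}=1, q_{-2}=1, q_{-1}=0), until the denominator exceeds 30:
  i=0: a_0=2, p_0 = 2*1 + 0 = 2, q_0 = 2*0 + 1 = 1.
  i=1: a_1=1, p_1 = 1*2 + 1 = 3, q_1 = 1*1 + 0 = 1.
  i=2: a_2=1, p_2 = 1*3 + 2 = 5, q_2 = 1*1 + 1 = 2.
  i=3: a_3=2, p_3 = 2*5 + 3 = 13, q_3 = 2*2 + 1 = 5.
  i=4: a_4=6, p_4 = 6*13 + 5 = 83, q_4 = 6*5 + 2 = 32.
q_4 = 32 > 30, so the last convergent with denominator <= 30 is p_3/q_3 = 13/5.
The closest fraction with denominator <= 30 is either p_3/q_3 or the intermediate fraction (k*p_3 + p_2)/(k*q_3 + q_2) with the largest k >= 1 whose denominator stays <= 30; these approach x as k grows, and every other convergent or intermediate fraction in range is farther away.
Largest k: floor((30 - q_2)/q_3) = floor((30 - 2)/5) = 5.
That gives (5*13 + 5)/(5*5 + 2) = 70/27.
Compare the errors: |x - 13/5| = |371*5 - 13*143|/(143*5) = 4/715, and |x - 70/27| = |371*27 - 70*143|/(143*27) = 7/3861.
Cross-multiplying, 7*715 = 5005 < 15444 = 4*3861, so 7/3861 is smaller: the intermediate fraction 70/27 is closer to x than 13/5.

70/27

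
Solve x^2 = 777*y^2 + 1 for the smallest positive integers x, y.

First expand sqrt(777) as a continued fraction. With x_i = (sqrt(777) + m_i)/d_i and (m_0, d_0) = (0, 1): a_0 = floor(sqrt(777)) = 27, since 27^2 = 729 <= 777 < 784 = 28^2.
Iterate m_{i+1} = d_i*a_i - m_i, d_{i+1} = (777 - m_{i+1}^2)/d_i, a_{i+1} = floor((a_0 + m_{i+1})/d_{i+1}):
  m_1 = 1*27 - 0 = 27, d_1 = (777 - 27^2)/1 = 48/1 = 48, a_1 = floor((27 + 27)/48) = 1.
  m_2 = 48*1 - 27 = 21, d_2 = (777 - 21^2)/48 = 336/48 = 7, a_2 = floor((27 + 21)/7) = 6.
  m_3 = 7*6 - 21 = 21, d_3 = (777 - 21^2)/7 = 336/7 = 48, a_3 = floor((27 + 21)/48) = 1.
  m_4 = 48*1 - 21 = 27, d_4 = (777 - 27^2)/48 = 48/48 = 1, a_4 = floor((27 + 27)/1) = 54.
  m_5 = 1*54 - 27 = 27, d_5 = (777 - 27^2)/1 = 48/1 = 48: (m_5, d_5) = (m_1, d_1) = (27, 48), so from here the quotients repeat a_1, ..., a_4; the period length is 4.
So sqrt(777) = [27; (1, 6, 1, 54)] with period length k = 4.
k is even, so the fundamental solution of x^2 - 777y^2 = 1 is (p_{k-1}, q_{k-1}) = (p_3, q_3); compute convergents through index 3.
Convergents (p_i = a_i*p_{i-1} + p_{i-2}, q_i = a_i*q_{i-1} + q_{i-2} with p_{-2}=0, p_{-1}=1, q_{-2}=1, q_{-1}=0):
  i=0: a_0=27, p_0 = 27*1 + 0 = 27, q_0 = 27*0 + 1 = 1.
  i=1: a_1=1, p_1 = 1*27 + 1 = 28, q_1 = 1*1 + 0 = 1.
  i=2: a_2=6, p_2 = 6*28 + 27 = 195, q_2 = 6*1 + 1 = 7.
  i=3: a_3=1, p_3 = 1*195 + 28 = 223, q_3 = 1*7 + 1 = 8.
Check: 223^2 - 777*8^2 = 49729 - 49728 = 1, so (x, y) = (223, 8) solves the equation, and by the theorem it is the least positive solution.

(x, y) = (223, 8)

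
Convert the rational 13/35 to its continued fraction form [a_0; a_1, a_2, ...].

[0; 2, 1, 2, 4]

Run the Euclidean algorithm on 13 and 35; the successive quotients are the partial quotients a_0, a_1, ... (each step inverts the fractional part left over by the previous one):
  13 = 0*35 + 13, so a_0 = 0.
  35 = 2*13 + 9, so a_1 = 2.
  13 = 1*9 + 4, so a_2 = 1.
  9 = 2*4 + 1, so a_3 = 2.
  4 = 4*1 + 0, so a_4 = 4.
The remainder reaches 0 after 5 divisions, so the expansion has 5 partial quotients, read off in order.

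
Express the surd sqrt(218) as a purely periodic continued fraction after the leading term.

[14; (1, 3, 3, 1, 28)]

Write x_i = (sqrt(218) + m_i)/d_i with (m_0, d_0) = (0, 1). a_0 = floor(sqrt(218)) = 14, since 14^2 = 196 <= 218 < 225 = 15^2.
Iterate m_{i+1} = d_i*a_i - m_i, d_{i+1} = (218 - m_{i+1}^2)/d_i, a_{i+1} = floor((a_0 + m_{i+1})/d_{i+1}):
  m_1 = 1*14 - 0 = 14, d_1 = (218 - 14^2)/1 = 22/1 = 22, a_1 = floor((14 + 14)/22) = 1.
  m_2 = 22*1 - 14 = 8, d_2 = (218 - 8^2)/22 = 154/22 = 7, a_2 = floor((14 + 8)/7) = 3.
  m_3 = 7*3 - 8 = 13, d_3 = (218 - 13^2)/7 = 49/7 = 7, a_3 = floor((14 + 13)/7) = 3.
  m_4 = 7*3 - 13 = 8, d_4 = (218 - 8^2)/7 = 154/7 = 22, a_4 = floor((14 + 8)/22) = 1.
  m_5 = 22*1 - 8 = 14, d_5 = (218 - 14^2)/22 = 22/22 = 1, a_5 = floor((14 + 14)/1) = 28.
  m_6 = 1*28 - 14 = 14, d_6 = (218 - 14^2)/1 = 22/1 = 22: (m_6, d_6) = (m_1, d_1) = (14, 22), so from here the quotients repeat a_1, ..., a_5; the period length is 5.
Hence the expansion of sqrt(218) is a_0 = 14 followed by the repeating block 1, 3, 3, 1, 28 (period 5).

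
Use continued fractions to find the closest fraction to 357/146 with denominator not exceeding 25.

22/9

Expand x = 357/146 as a continued fraction with the Euclidean algorithm:
  357 = 2*146 + 65, so a_0 = 2.
  146 = 2*65 + 16, so a_1 = 2.
  65 = 4*16 + 1, so a_2 = 4.
  16 = 16*1 + 0, so a_3 = 16.
so x = [2; 2, 4, 16].
Convergents (p_i = a_i*p_{i-1} + p_{i-2}, q_i = a_i*q_{i-1} + q_{i-2} with p_{-2}=0, p_{-1}=1, q_{-2}=1, q_{-1}=0), until the denominator exceeds 25:
  i=0: a_0=2, p_0 = 2*1 + 0 = 2, q_0 = 2*0 + 1 = 1.
  i=1: a_1=2, p_1 = 2*2 + 1 = 5, q_1 = 2*1 + 0 = 2.
  i=2: a_2=4, p_2 = 4*5 + 2 = 22, q_2 = 4*2 + 1 = 9.
  i=3: a_3=16, p_3 = 16*22 + 5 = 357, q_3 = 16*9 + 2 = 146.
q_3 = 146 > 25, so the last convergent with denominator <= 25 is p_2/q_2 = 22/9.
The closest fraction with denominator <= 25 is either p_2/q_2 or the intermediate fraction (k*p_2 + p_1)/(k*q_2 + q_1) with the largest k >= 1 whose denominator stays <= 25; these approach x as k grows, and every other convergent or intermediate fraction in range is farther away.
Largest k: floor((25 - q_1)/q_2) = floor((25 - 2)/9) = 2.
That gives (2*22 + 5)/(2*9 + 2) = 49/20.
Compare the errors: |x - 22/9| = |357*9 - 22*146|/(146*9) = 1/1314, and |x - 49/20| = |357*20 - 49*146|/(146*20) = 14/2920.
Cross-multiplying, 1*2920 = 2920 < 18396 = 14*1314, so 1/1314 is smaller: the convergent 22/9 is closer to x than 49/20.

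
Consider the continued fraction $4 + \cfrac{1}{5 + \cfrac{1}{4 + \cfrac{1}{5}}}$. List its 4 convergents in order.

4/1, 21/5, 88/21, 461/110

Using the convergent recurrence p_i = a_i*p_{i-1} + p_{i-2}, q_i = a_i*q_{i-1} + q_{i-2} with p_{-2}=0, p_{-1}=1, q_{-2}=1, q_{-1}=0:
  i=0: a_0=4, p_0 = 4*1 + 0 = 4, q_0 = 4*0 + 1 = 1.
  i=1: a_1=5, p_1 = 5*4 + 1 = 21, q_1 = 5*1 + 0 = 5.
  i=2: a_2=4, p_2 = 4*21 + 4 = 88, q_2 = 4*5 + 1 = 21.
  i=3: a_3=5, p_3 = 5*88 + 21 = 461, q_3 = 5*21 + 5 = 110.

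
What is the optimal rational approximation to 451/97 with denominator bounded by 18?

79/17

Expand x = 451/97 as a continued fraction with the Euclidean algorithm:
  451 = 4*97 + 63, so a_0 = 4.
  97 = 1*63 + 34, so a_1 = 1.
  63 = 1*34 + 29, so a_2 = 1.
  34 = 1*29 + 5, so a_3 = 1.
  29 = 5*5 + 4, so a_4 = 5.
  5 = 1*4 + 1, so a_5 = 1.
  4 = 4*1 + 0, so a_6 = 4.
so x = [4; 1, 1, 1, 5, 1, 4].
Convergents (p_i = a_i*p_{i-1} + p_{i-2}, q_i = a_i*q_{i-1} + q_{i-2} with p_{-2}=0, p_{-1}=1, q_{-2}=1, q_{-1}=0), until the denominator exceeds 18:
  i=0: a_0=4, p_0 = 4*1 + 0 = 4, q_0 = 4*0 + 1 = 1.
  i=1: a_1=1, p_1 = 1*4 + 1 = 5, q_1 = 1*1 + 0 = 1.
  i=2: a_2=1, p_2 = 1*5 + 4 = 9, q_2 = 1*1 + 1 = 2.
  i=3: a_3=1, p_3 = 1*9 + 5 = 14, q_3 = 1*2 + 1 = 3.
  i=4: a_4=5, p_4 = 5*14 + 9 = 79, q_4 = 5*3 + 2 = 17.
  i=5: a_5=1, p_5 = 1*79 + 14 = 93, q_5 = 1*17 + 3 = 20.
q_5 = 20 > 18, so the last convergent with denominator <= 18 is p_4/q_4 = 79/17.
The closest fraction with denominator <= 18 is either p_4/q_4 or the intermediate fraction (k*p_4 + p_3)/(k*q_4 + q_3) with the largest k >= 1 whose denominator stays <= 18; these approach x as k grows, and every other convergent or intermediate fraction in range is farther away.
Largest k: floor((18 - q_3)/q_4) = floor((18 - 3)/17) = 0.
Since k = 0, no intermediate fraction beyond p_4/q_4 has denominator <= 18, so the convergent 79/17 is the closest (its error is |451*17 - 79*97|/(97*17) = 4/1649).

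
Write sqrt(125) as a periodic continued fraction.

Write x_i = (sqrt(125) + m_i)/d_i with (m_0, d_0) = (0, 1). a_0 = floor(sqrt(125)) = 11, since 11^2 = 121 <= 125 < 144 = 12^2.
Iterate m_{i+1} = d_i*a_i - m_i, d_{i+1} = (125 - m_{i+1}^2)/d_i, a_{i+1} = floor((a_0 + m_{i+1})/d_{i+1}):
  m_1 = 1*11 - 0 = 11, d_1 = (125 - 11^2)/1 = 4/1 = 4, a_1 = floor((11 + 11)/4) = 5.
  m_2 = 4*5 - 11 = 9, d_2 = (125 - 9^2)/4 = 44/4 = 11, a_2 = floor((11 + 9)/11) = 1.
  m_3 = 11*1 - 9 = 2, d_3 = (125 - 2^2)/11 = 121/11 = 11, a_3 = floor((11 + 2)/11) = 1.
  m_4 = 11*1 - 2 = 9, d_4 = (125 - 9^2)/11 = 44/11 = 4, a_4 = floor((11 + 9)/4) = 5.
  m_5 = 4*5 - 9 = 11, d_5 = (125 - 11^2)/4 = 4/4 = 1, a_5 = floor((11 + 11)/1) = 22.
  m_6 = 1*22 - 11 = 11, d_6 = (125 - 11^2)/1 = 4/1 = 4: (m_6, d_6) = (m_1, d_1) = (11, 4), so from here the quotients repeat a_1, ..., a_5; the period length is 5.
Hence the expansion of sqrt(125) is a_0 = 11 followed by the repeating block 5, 1, 1, 5, 22 (period 5).

[11; (5, 1, 1, 5, 22)]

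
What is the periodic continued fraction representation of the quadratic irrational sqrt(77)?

[8; (1, 3, 2, 3, 1, 16)]

Write x_i = (sqrt(77) + m_i)/d_i with (m_0, d_0) = (0, 1). a_0 = floor(sqrt(77)) = 8, since 8^2 = 64 <= 77 < 81 = 9^2.
Iterate m_{i+1} = d_i*a_i - m_i, d_{i+1} = (77 - m_{i+1}^2)/d_i, a_{i+1} = floor((a_0 + m_{i+1})/d_{i+1}):
  m_1 = 1*8 - 0 = 8, d_1 = (77 - 8^2)/1 = 13/1 = 13, a_1 = floor((8 + 8)/13) = 1.
  m_2 = 13*1 - 8 = 5, d_2 = (77 - 5^2)/13 = 52/13 = 4, a_2 = floor((8 + 5)/4) = 3.
  m_3 = 4*3 - 5 = 7, d_3 = (77 - 7^2)/4 = 28/4 = 7, a_3 = floor((8 + 7)/7) = 2.
  m_4 = 7*2 - 7 = 7, d_4 = (77 - 7^2)/7 = 28/7 = 4, a_4 = floor((8 + 7)/4) = 3.
  m_5 = 4*3 - 7 = 5, d_5 = (77 - 5^2)/4 = 52/4 = 13, a_5 = floor((8 + 5)/13) = 1.
  m_6 = 13*1 - 5 = 8, d_6 = (77 - 8^2)/13 = 13/13 = 1, a_6 = floor((8 + 8)/1) = 16.
  m_7 = 1*16 - 8 = 8, d_7 = (77 - 8^2)/1 = 13/1 = 13: (m_7, d_7) = (m_1, d_1) = (8, 13), so from here the quotients repeat a_1, ..., a_6; the period length is 6.
Hence the expansion of sqrt(77) is a_0 = 8 followed by the repeating block 1, 3, 2, 3, 1, 16 (period 6).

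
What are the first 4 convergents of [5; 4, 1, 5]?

5/1, 21/4, 26/5, 151/29

Using the convergent recurrence p_i = a_i*p_{i-1} + p_{i-2}, q_i = a_i*q_{i-1} + q_{i-2} with p_{-2}=0, p_{-1}=1, q_{-2}=1, q_{-1}=0:
  i=0: a_0=5, p_0 = 5*1 + 0 = 5, q_0 = 5*0 + 1 = 1.
  i=1: a_1=4, p_1 = 4*5 + 1 = 21, q_1 = 4*1 + 0 = 4.
  i=2: a_2=1, p_2 = 1*21 + 5 = 26, q_2 = 1*4 + 1 = 5.
  i=3: a_3=5, p_3 = 5*26 + 21 = 151, q_3 = 5*5 + 4 = 29.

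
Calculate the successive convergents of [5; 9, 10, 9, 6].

5/1, 46/9, 465/91, 4231/828, 25851/5059

Using the convergent recurrence p_i = a_i*p_{i-1} + p_{i-2}, q_i = a_i*q_{i-1} + q_{i-2} with p_{-2}=0, p_{-1}=1, q_{-2}=1, q_{-1}=0:
  i=0: a_0=5, p_0 = 5*1 + 0 = 5, q_0 = 5*0 + 1 = 1.
  i=1: a_1=9, p_1 = 9*5 + 1 = 46, q_1 = 9*1 + 0 = 9.
  i=2: a_2=10, p_2 = 10*46 + 5 = 465, q_2 = 10*9 + 1 = 91.
  i=3: a_3=9, p_3 = 9*465 + 46 = 4231, q_3 = 9*91 + 9 = 828.
  i=4: a_4=6, p_4 = 6*4231 + 465 = 25851, q_4 = 6*828 + 91 = 5059.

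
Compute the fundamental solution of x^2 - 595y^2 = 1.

First expand sqrt(595) as a continued fraction. With x_i = (sqrt(595) + m_i)/d_i and (m_0, d_0) = (0, 1): a_0 = floor(sqrt(595)) = 24, since 24^2 = 576 <= 595 < 625 = 25^2.
Iterate m_{i+1} = d_i*a_i - m_i, d_{i+1} = (595 - m_{i+1}^2)/d_i, a_{i+1} = floor((a_0 + m_{i+1})/d_{i+1}):
  m_1 = 1*24 - 0 = 24, d_1 = (595 - 24^2)/1 = 19/1 = 19, a_1 = floor((24 + 24)/19) = 2.
  m_2 = 19*2 - 24 = 14, d_2 = (595 - 14^2)/19 = 399/19 = 21, a_2 = floor((24 + 14)/21) = 1.
  m_3 = 21*1 - 14 = 7, d_3 = (595 - 7^2)/21 = 546/21 = 26, a_3 = floor((24 + 7)/26) = 1.
  m_4 = 26*1 - 7 = 19, d_4 = (595 - 19^2)/26 = 234/26 = 9, a_4 = floor((24 + 19)/9) = 4.
  m_5 = 9*4 - 19 = 17, d_5 = (595 - 17^2)/9 = 306/9 = 34, a_5 = floor((24 + 17)/34) = 1.
  m_6 = 34*1 - 17 = 17, d_6 = (595 - 17^2)/34 = 306/34 = 9, a_6 = floor((24 + 17)/9) = 4.
  m_7 = 9*4 - 17 = 19, d_7 = (595 - 19^2)/9 = 234/9 = 26, a_7 = floor((24 + 19)/26) = 1.
  m_8 = 26*1 - 19 = 7, d_8 = (595 - 7^2)/26 = 546/26 = 21, a_8 = floor((24 + 7)/21) = 1.
  m_9 = 21*1 - 7 = 14, d_9 = (595 - 14^2)/21 = 399/21 = 19, a_9 = floor((24 + 14)/19) = 2.
  m_10 = 19*2 - 14 = 24, d_10 = (595 - 24^2)/19 = 19/19 = 1, a_10 = floor((24 + 24)/1) = 48.
  m_11 = 1*48 - 24 = 24, d_11 = (595 - 24^2)/1 = 19/1 = 19: (m_11, d_11) = (m_1, d_1) = (24, 19), so from here the quotients repeat a_1, ..., a_10; the period length is 10.
So sqrt(595) = [24; (2, 1, 1, 4, 1, 4, 1, 1, 2, 48)] with period length k = 10.
k is even, so the fundamental solution of x^2 - 595y^2 = 1 is (p_{k-1}, q_{k-1}) = (p_9, q_9); compute convergents through index 9.
Convergents (p_i = a_i*p_{i-1} + p_{i-2}, q_i = a_i*q_{i-1} + q_{i-2} with p_{-2}=0, p_{-1}=1, q_{-2}=1, q_{-1}=0):
  i=0: a_0=24, p_0 = 24*1 + 0 = 24, q_0 = 24*0 + 1 = 1.
  i=1: a_1=2, p_1 = 2*24 + 1 = 49, q_1 = 2*1 + 0 = 2.
  i=2: a_2=1, p_2 = 1*49 + 24 = 73, q_2 = 1*2 + 1 = 3.
  i=3: a_3=1, p_3 = 1*73 + 49 = 122, q_3 = 1*3 + 2 = 5.
  i=4: a_4=4, p_4 = 4*122 + 73 = 561, q_4 = 4*5 + 3 = 23.
  i=5: a_5=1, p_5 = 1*561 + 122 = 683, q_5 = 1*23 + 5 = 28.
  i=6: a_6=4, p_6 = 4*683 + 561 = 3293, q_6 = 4*28 + 23 = 135.
  i=7: a_7=1, p_7 = 1*3293 + 683 = 3976, q_7 = 1*135 + 28 = 163.
  i=8: a_8=1, p_8 = 1*3976 + 3293 = 7269, q_8 = 1*163 + 135 = 298.
  i=9: a_9=2, p_9 = 2*7269 + 3976 = 18514, q_9 = 2*298 + 163 = 759.
Check: 18514^2 - 595*759^2 = 342768196 - 342768195 = 1, so (x, y) = (18514, 759) solves the equation, and by the theorem it is the least positive solution.

(x, y) = (18514, 759)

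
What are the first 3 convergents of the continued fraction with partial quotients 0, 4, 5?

Using the convergent recurrence p_i = a_i*p_{i-1} + p_{i-2}, q_i = a_i*q_{i-1} + q_{i-2} with p_{-2}=0, p_{-1}=1, q_{-2}=1, q_{-1}=0:
  i=0: a_0=0, p_0 = 0*1 + 0 = 0, q_0 = 0*0 + 1 = 1.
  i=1: a_1=4, p_1 = 4*0 + 1 = 1, q_1 = 4*1 + 0 = 4.
  i=2: a_2=5, p_2 = 5*1 + 0 = 5, q_2 = 5*4 + 1 = 21.

0/1, 1/4, 5/21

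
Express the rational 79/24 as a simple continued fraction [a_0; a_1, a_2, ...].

[3; 3, 2, 3]

Run the Euclidean algorithm on 79 and 24; the successive quotients are the partial quotients a_0, a_1, ... (each step inverts the fractional part left over by the previous one):
  79 = 3*24 + 7, so a_0 = 3.
  24 = 3*7 + 3, so a_1 = 3.
  7 = 2*3 + 1, so a_2 = 2.
  3 = 3*1 + 0, so a_3 = 3.
The remainder reaches 0 after 4 divisions, so the expansion has 4 partial quotients, read off in order.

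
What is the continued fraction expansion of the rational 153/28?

[5; 2, 6, 2]

Run the Euclidean algorithm on 153 and 28; the successive quotients are the partial quotients a_0, a_1, ... (each step inverts the fractional part left over by the previous one):
  153 = 5*28 + 13, so a_0 = 5.
  28 = 2*13 + 2, so a_1 = 2.
  13 = 6*2 + 1, so a_2 = 6.
  2 = 2*1 + 0, so a_3 = 2.
The remainder reaches 0 after 4 divisions, so the expansion has 4 partial quotients, read off in order.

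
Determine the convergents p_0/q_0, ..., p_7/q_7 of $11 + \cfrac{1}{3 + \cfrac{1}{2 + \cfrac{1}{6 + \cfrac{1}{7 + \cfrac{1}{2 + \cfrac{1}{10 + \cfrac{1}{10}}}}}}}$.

Using the convergent recurrence p_i = a_i*p_{i-1} + p_{i-2}, q_i = a_i*q_{i-1} + q_{i-2} with p_{-2}=0, p_{-1}=1, q_{-2}=1, q_{-1}=0:
  i=0: a_0=11, p_0 = 11*1 + 0 = 11, q_0 = 11*0 + 1 = 1.
  i=1: a_1=3, p_1 = 3*11 + 1 = 34, q_1 = 3*1 + 0 = 3.
  i=2: a_2=2, p_2 = 2*34 + 11 = 79, q_2 = 2*3 + 1 = 7.
  i=3: a_3=6, p_3 = 6*79 + 34 = 508, q_3 = 6*7 + 3 = 45.
  i=4: a_4=7, p_4 = 7*508 + 79 = 3635, q_4 = 7*45 + 7 = 322.
  i=5: a_5=2, p_5 = 2*3635 + 508 = 7778, q_5 = 2*322 + 45 = 689.
  i=6: a_6=10, p_6 = 10*7778 + 3635 = 81415, q_6 = 10*689 + 322 = 7212.
  i=7: a_7=10, p_7 = 10*81415 + 7778 = 821928, q_7 = 10*7212 + 689 = 72809.

11/1, 34/3, 79/7, 508/45, 3635/322, 7778/689, 81415/7212, 821928/72809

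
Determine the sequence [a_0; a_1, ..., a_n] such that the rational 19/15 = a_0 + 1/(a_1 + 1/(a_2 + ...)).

[1; 3, 1, 3]

Run the Euclidean algorithm on 19 and 15; the successive quotients are the partial quotients a_0, a_1, ... (each step inverts the fractional part left over by the previous one):
  19 = 1*15 + 4, so a_0 = 1.
  15 = 3*4 + 3, so a_1 = 3.
  4 = 1*3 + 1, so a_2 = 1.
  3 = 3*1 + 0, so a_3 = 3.
The remainder reaches 0 after 4 divisions, so the expansion has 4 partial quotients, read off in order.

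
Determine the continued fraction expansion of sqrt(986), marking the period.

[31; (2, 2, 62)]

Write x_i = (sqrt(986) + m_i)/d_i with (m_0, d_0) = (0, 1). a_0 = floor(sqrt(986)) = 31, since 31^2 = 961 <= 986 < 1024 = 32^2.
Iterate m_{i+1} = d_i*a_i - m_i, d_{i+1} = (986 - m_{i+1}^2)/d_i, a_{i+1} = floor((a_0 + m_{i+1})/d_{i+1}):
  m_1 = 1*31 - 0 = 31, d_1 = (986 - 31^2)/1 = 25/1 = 25, a_1 = floor((31 + 31)/25) = 2.
  m_2 = 25*2 - 31 = 19, d_2 = (986 - 19^2)/25 = 625/25 = 25, a_2 = floor((31 + 19)/25) = 2.
  m_3 = 25*2 - 19 = 31, d_3 = (986 - 31^2)/25 = 25/25 = 1, a_3 = floor((31 + 31)/1) = 62.
  m_4 = 1*62 - 31 = 31, d_4 = (986 - 31^2)/1 = 25/1 = 25: (m_4, d_4) = (m_1, d_1) = (31, 25), so from here the quotients repeat a_1, ..., a_3; the period length is 3.
Hence the expansion of sqrt(986) is a_0 = 31 followed by the repeating block 2, 2, 62 (period 3).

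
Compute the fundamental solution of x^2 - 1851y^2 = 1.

(x, y) = (1850, 43)

First expand sqrt(1851) as a continued fraction. With x_i = (sqrt(1851) + m_i)/d_i and (m_0, d_0) = (0, 1): a_0 = floor(sqrt(1851)) = 43, since 43^2 = 1849 <= 1851 < 1936 = 44^2.
Iterate m_{i+1} = d_i*a_i - m_i, d_{i+1} = (1851 - m_{i+1}^2)/d_i, a_{i+1} = floor((a_0 + m_{i+1})/d_{i+1}):
  m_1 = 1*43 - 0 = 43, d_1 = (1851 - 43^2)/1 = 2/1 = 2, a_1 = floor((43 + 43)/2) = 43.
  m_2 = 2*43 - 43 = 43, d_2 = (1851 - 43^2)/2 = 2/2 = 1, a_2 = floor((43 + 43)/1) = 86.
  m_3 = 1*86 - 43 = 43, d_3 = (1851 - 43^2)/1 = 2/1 = 2: (m_3, d_3) = (m_1, d_1) = (43, 2), so from here the quotients repeat a_1, a_2; the period length is 2.
So sqrt(1851) = [43; (43, 86)] with period length k = 2.
k is even, so the fundamental solution of x^2 - 1851y^2 = 1 is (p_{k-1}, q_{k-1}) = (p_1, q_1); compute convergents through index 1.
Convergents (p_i = a_i*p_{i-1} + p_{i-2}, q_i = a_i*q_{i-1} + q_{i-2} with p_{-2}=0, p_{-1}=1, q_{-2}=1, q_{-1}=0):
  i=0: a_0=43, p_0 = 43*1 + 0 = 43, q_0 = 43*0 + 1 = 1.
  i=1: a_1=43, p_1 = 43*43 + 1 = 1850, q_1 = 43*1 + 0 = 43.
Check: 1850^2 - 1851*43^2 = 3422500 - 3422499 = 1, so (x, y) = (1850, 43) solves the equation, and by the theorem it is the least positive solution.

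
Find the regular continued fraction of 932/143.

Run the Euclidean algorithm on 932 and 143; the successive quotients are the partial quotients a_0, a_1, ... (each step inverts the fractional part left over by the previous one):
  932 = 6*143 + 74, so a_0 = 6.
  143 = 1*74 + 69, so a_1 = 1.
  74 = 1*69 + 5, so a_2 = 1.
  69 = 13*5 + 4, so a_3 = 13.
  5 = 1*4 + 1, so a_4 = 1.
  4 = 4*1 + 0, so a_5 = 4.
The remainder reaches 0 after 6 divisions, so the expansion has 6 partial quotients, read off in order.

[6; 1, 1, 13, 1, 4]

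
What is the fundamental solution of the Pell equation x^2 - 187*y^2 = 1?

First expand sqrt(187) as a continued fraction. With x_i = (sqrt(187) + m_i)/d_i and (m_0, d_0) = (0, 1): a_0 = floor(sqrt(187)) = 13, since 13^2 = 169 <= 187 < 196 = 14^2.
Iterate m_{i+1} = d_i*a_i - m_i, d_{i+1} = (187 - m_{i+1}^2)/d_i, a_{i+1} = floor((a_0 + m_{i+1})/d_{i+1}):
  m_1 = 1*13 - 0 = 13, d_1 = (187 - 13^2)/1 = 18/1 = 18, a_1 = floor((13 + 13)/18) = 1.
  m_2 = 18*1 - 13 = 5, d_2 = (187 - 5^2)/18 = 162/18 = 9, a_2 = floor((13 + 5)/9) = 2.
  m_3 = 9*2 - 5 = 13, d_3 = (187 - 13^2)/9 = 18/9 = 2, a_3 = floor((13 + 13)/2) = 13.
  m_4 = 2*13 - 13 = 13, d_4 = (187 - 13^2)/2 = 18/2 = 9, a_4 = floor((13 + 13)/9) = 2.
  m_5 = 9*2 - 13 = 5, d_5 = (187 - 5^2)/9 = 162/9 = 18, a_5 = floor((13 + 5)/18) = 1.
  m_6 = 18*1 - 5 = 13, d_6 = (187 - 13^2)/18 = 18/18 = 1, a_6 = floor((13 + 13)/1) = 26.
  m_7 = 1*26 - 13 = 13, d_7 = (187 - 13^2)/1 = 18/1 = 18: (m_7, d_7) = (m_1, d_1) = (13, 18), so from here the quotients repeat a_1, ..., a_6; the period length is 6.
So sqrt(187) = [13; (1, 2, 13, 2, 1, 26)] with period length k = 6.
k is even, so the fundamental solution of x^2 - 187y^2 = 1 is (p_{k-1}, q_{k-1}) = (p_5, q_5); compute convergents through index 5.
Convergents (p_i = a_i*p_{i-1} + p_{i-2}, q_i = a_i*q_{i-1} + q_{i-2} with p_{-2}=0, p_{-1}=1, q_{-2}=1, q_{-1}=0):
  i=0: a_0=13, p_0 = 13*1 + 0 = 13, q_0 = 13*0 + 1 = 1.
  i=1: a_1=1, p_1 = 1*13 + 1 = 14, q_1 = 1*1 + 0 = 1.
  i=2: a_2=2, p_2 = 2*14 + 13 = 41, q_2 = 2*1 + 1 = 3.
  i=3: a_3=13, p_3 = 13*41 + 14 = 547, q_3 = 13*3 + 1 = 40.
  i=4: a_4=2, p_4 = 2*547 + 41 = 1135, q_4 = 2*40 + 3 = 83.
  i=5: a_5=1, p_5 = 1*1135 + 547 = 1682, q_5 = 1*83 + 40 = 123.
Check: 1682^2 - 187*123^2 = 2829124 - 2829123 = 1, so (x, y) = (1682, 123) solves the equation, and by the theorem it is the least positive solution.

(x, y) = (1682, 123)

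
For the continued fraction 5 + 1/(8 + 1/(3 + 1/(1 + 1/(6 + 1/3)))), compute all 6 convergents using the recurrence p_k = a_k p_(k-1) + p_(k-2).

Using the convergent recurrence p_i = a_i*p_{i-1} + p_{i-2}, q_i = a_i*q_{i-1} + q_{i-2} with p_{-2}=0, p_{-1}=1, q_{-2}=1, q_{-1}=0:
  i=0: a_0=5, p_0 = 5*1 + 0 = 5, q_0 = 5*0 + 1 = 1.
  i=1: a_1=8, p_1 = 8*5 + 1 = 41, q_1 = 8*1 + 0 = 8.
  i=2: a_2=3, p_2 = 3*41 + 5 = 128, q_2 = 3*8 + 1 = 25.
  i=3: a_3=1, p_3 = 1*128 + 41 = 169, q_3 = 1*25 + 8 = 33.
  i=4: a_4=6, p_4 = 6*169 + 128 = 1142, q_4 = 6*33 + 25 = 223.
  i=5: a_5=3, p_5 = 3*1142 + 169 = 3595, q_5 = 3*223 + 33 = 702.

5/1, 41/8, 128/25, 169/33, 1142/223, 3595/702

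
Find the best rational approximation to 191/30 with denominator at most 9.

Expand x = 191/30 as a continued fraction with the Euclidean algorithm:
  191 = 6*30 + 11, so a_0 = 6.
  30 = 2*11 + 8, so a_1 = 2.
  11 = 1*8 + 3, so a_2 = 1.
  8 = 2*3 + 2, so a_3 = 2.
  3 = 1*2 + 1, so a_4 = 1.
  2 = 2*1 + 0, so a_5 = 2.
so x = [6; 2, 1, 2, 1, 2].
Convergents (p_i = a_i*p_{i-1} + p_{i-2}, q_i = a_i*q_{i-1} + q_{i-2} with p_{-2}=0, p_{-1}=1, q_{-2}=1, q_{-1}=0), until the denominator exceeds 9:
  i=0: a_0=6, p_0 = 6*1 + 0 = 6, q_0 = 6*0 + 1 = 1.
  i=1: a_1=2, p_1 = 2*6 + 1 = 13, q_1 = 2*1 + 0 = 2.
  i=2: a_2=1, p_2 = 1*13 + 6 = 19, q_2 = 1*2 + 1 = 3.
  i=3: a_3=2, p_3 = 2*19 + 13 = 51, q_3 = 2*3 + 2 = 8.
  i=4: a_4=1, p_4 = 1*51 + 19 = 70, q_4 = 1*8 + 3 = 11.
q_4 = 11 > 9, so the last convergent with denominator <= 9 is p_3/q_3 = 51/8.
The closest fraction with denominator <= 9 is either p_3/q_3 or the intermediate fraction (k*p_3 + p_2)/(k*q_3 + q_2) with the largest k >= 1 whose denominator stays <= 9; these approach x as k grows, and every other convergent or intermediate fraction in range is farther away.
Largest k: floor((9 - q_2)/q_3) = floor((9 - 3)/8) = 0.
Since k = 0, no intermediate fraction beyond p_3/q_3 has denominator <= 9, so the convergent 51/8 is the closest (its error is |191*8 - 51*30|/(30*8) = 2/240).

51/8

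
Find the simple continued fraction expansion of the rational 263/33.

Run the Euclidean algorithm on 263 and 33; the successive quotients are the partial quotients a_0, a_1, ... (each step inverts the fractional part left over by the previous one):
  263 = 7*33 + 32, so a_0 = 7.
  33 = 1*32 + 1, so a_1 = 1.
  32 = 32*1 + 0, so a_2 = 32.
The remainder reaches 0 after 3 divisions, so the expansion has 3 partial quotients, read off in order.

[7; 1, 32]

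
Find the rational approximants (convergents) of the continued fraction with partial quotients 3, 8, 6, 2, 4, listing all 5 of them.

Using the convergent recurrence p_i = a_i*p_{i-1} + p_{i-2}, q_i = a_i*q_{i-1} + q_{i-2} with p_{-2}=0, p_{-1}=1, q_{-2}=1, q_{-1}=0:
  i=0: a_0=3, p_0 = 3*1 + 0 = 3, q_0 = 3*0 + 1 = 1.
  i=1: a_1=8, p_1 = 8*3 + 1 = 25, q_1 = 8*1 + 0 = 8.
  i=2: a_2=6, p_2 = 6*25 + 3 = 153, q_2 = 6*8 + 1 = 49.
  i=3: a_3=2, p_3 = 2*153 + 25 = 331, q_3 = 2*49 + 8 = 106.
  i=4: a_4=4, p_4 = 4*331 + 153 = 1477, q_4 = 4*106 + 49 = 473.

3/1, 25/8, 153/49, 331/106, 1477/473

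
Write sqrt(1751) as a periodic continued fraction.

[41; (1, 5, 2, 4, 2, 5, 1, 82)]

Write x_i = (sqrt(1751) + m_i)/d_i with (m_0, d_0) = (0, 1). a_0 = floor(sqrt(1751)) = 41, since 41^2 = 1681 <= 1751 < 1764 = 42^2.
Iterate m_{i+1} = d_i*a_i - m_i, d_{i+1} = (1751 - m_{i+1}^2)/d_i, a_{i+1} = floor((a_0 + m_{i+1})/d_{i+1}):
  m_1 = 1*41 - 0 = 41, d_1 = (1751 - 41^2)/1 = 70/1 = 70, a_1 = floor((41 + 41)/70) = 1.
  m_2 = 70*1 - 41 = 29, d_2 = (1751 - 29^2)/70 = 910/70 = 13, a_2 = floor((41 + 29)/13) = 5.
  m_3 = 13*5 - 29 = 36, d_3 = (1751 - 36^2)/13 = 455/13 = 35, a_3 = floor((41 + 36)/35) = 2.
  m_4 = 35*2 - 36 = 34, d_4 = (1751 - 34^2)/35 = 595/35 = 17, a_4 = floor((41 + 34)/17) = 4.
  m_5 = 17*4 - 34 = 34, d_5 = (1751 - 34^2)/17 = 595/17 = 35, a_5 = floor((41 + 34)/35) = 2.
  m_6 = 35*2 - 34 = 36, d_6 = (1751 - 36^2)/35 = 455/35 = 13, a_6 = floor((41 + 36)/13) = 5.
  m_7 = 13*5 - 36 = 29, d_7 = (1751 - 29^2)/13 = 910/13 = 70, a_7 = floor((41 + 29)/70) = 1.
  m_8 = 70*1 - 29 = 41, d_8 = (1751 - 41^2)/70 = 70/70 = 1, a_8 = floor((41 + 41)/1) = 82.
  m_9 = 1*82 - 41 = 41, d_9 = (1751 - 41^2)/1 = 70/1 = 70: (m_9, d_9) = (m_1, d_1) = (41, 70), so from here the quotients repeat a_1, ..., a_8; the period length is 8.
Hence the expansion of sqrt(1751) is a_0 = 41 followed by the repeating block 1, 5, 2, 4, 2, 5, 1, 82 (period 8).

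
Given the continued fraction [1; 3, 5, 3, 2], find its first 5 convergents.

Using the convergent recurrence p_i = a_i*p_{i-1} + p_{i-2}, q_i = a_i*q_{i-1} + q_{i-2} with p_{-2}=0, p_{-1}=1, q_{-2}=1, q_{-1}=0:
  i=0: a_0=1, p_0 = 1*1 + 0 = 1, q_0 = 1*0 + 1 = 1.
  i=1: a_1=3, p_1 = 3*1 + 1 = 4, q_1 = 3*1 + 0 = 3.
  i=2: a_2=5, p_2 = 5*4 + 1 = 21, q_2 = 5*3 + 1 = 16.
  i=3: a_3=3, p_3 = 3*21 + 4 = 67, q_3 = 3*16 + 3 = 51.
  i=4: a_4=2, p_4 = 2*67 + 21 = 155, q_4 = 2*51 + 16 = 118.

1/1, 4/3, 21/16, 67/51, 155/118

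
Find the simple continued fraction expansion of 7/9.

Run the Euclidean algorithm on 7 and 9; the successive quotients are the partial quotients a_0, a_1, ... (each step inverts the fractional part left over by the previous one):
  7 = 0*9 + 7, so a_0 = 0.
  9 = 1*7 + 2, so a_1 = 1.
  7 = 3*2 + 1, so a_2 = 3.
  2 = 2*1 + 0, so a_3 = 2.
The remainder reaches 0 after 4 divisions, so the expansion has 4 partial quotients, read off in order.

[0; 1, 3, 2]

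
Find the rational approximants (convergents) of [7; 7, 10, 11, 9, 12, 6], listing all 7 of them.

Using the convergent recurrence p_i = a_i*p_{i-1} + p_{i-2}, q_i = a_i*q_{i-1} + q_{i-2} with p_{-2}=0, p_{-1}=1, q_{-2}=1, q_{-1}=0:
  i=0: a_0=7, p_0 = 7*1 + 0 = 7, q_0 = 7*0 + 1 = 1.
  i=1: a_1=7, p_1 = 7*7 + 1 = 50, q_1 = 7*1 + 0 = 7.
  i=2: a_2=10, p_2 = 10*50 + 7 = 507, q_2 = 10*7 + 1 = 71.
  i=3: a_3=11, p_3 = 11*507 + 50 = 5627, q_3 = 11*71 + 7 = 788.
  i=4: a_4=9, p_4 = 9*5627 + 507 = 51150, q_4 = 9*788 + 71 = 7163.
  i=5: a_5=12, p_5 = 12*51150 + 5627 = 619427, q_5 = 12*7163 + 788 = 86744.
  i=6: a_6=6, p_6 = 6*619427 + 51150 = 3767712, q_6 = 6*86744 + 7163 = 527627.

7/1, 50/7, 507/71, 5627/788, 51150/7163, 619427/86744, 3767712/527627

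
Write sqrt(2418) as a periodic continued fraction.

Write x_i = (sqrt(2418) + m_i)/d_i with (m_0, d_0) = (0, 1). a_0 = floor(sqrt(2418)) = 49, since 49^2 = 2401 <= 2418 < 2500 = 50^2.
Iterate m_{i+1} = d_i*a_i - m_i, d_{i+1} = (2418 - m_{i+1}^2)/d_i, a_{i+1} = floor((a_0 + m_{i+1})/d_{i+1}):
  m_1 = 1*49 - 0 = 49, d_1 = (2418 - 49^2)/1 = 17/1 = 17, a_1 = floor((49 + 49)/17) = 5.
  m_2 = 17*5 - 49 = 36, d_2 = (2418 - 36^2)/17 = 1122/17 = 66, a_2 = floor((49 + 36)/66) = 1.
  m_3 = 66*1 - 36 = 30, d_3 = (2418 - 30^2)/66 = 1518/66 = 23, a_3 = floor((49 + 30)/23) = 3.
  m_4 = 23*3 - 30 = 39, d_4 = (2418 - 39^2)/23 = 897/23 = 39, a_4 = floor((49 + 39)/39) = 2.
  m_5 = 39*2 - 39 = 39, d_5 = (2418 - 39^2)/39 = 897/39 = 23, a_5 = floor((49 + 39)/23) = 3.
  m_6 = 23*3 - 39 = 30, d_6 = (2418 - 30^2)/23 = 1518/23 = 66, a_6 = floor((49 + 30)/66) = 1.
  m_7 = 66*1 - 30 = 36, d_7 = (2418 - 36^2)/66 = 1122/66 = 17, a_7 = floor((49 + 36)/17) = 5.
  m_8 = 17*5 - 36 = 49, d_8 = (2418 - 49^2)/17 = 17/17 = 1, a_8 = floor((49 + 49)/1) = 98.
  m_9 = 1*98 - 49 = 49, d_9 = (2418 - 49^2)/1 = 17/1 = 17: (m_9, d_9) = (m_1, d_1) = (49, 17), so from here the quotients repeat a_1, ..., a_8; the period length is 8.
Hence the expansion of sqrt(2418) is a_0 = 49 followed by the repeating block 5, 1, 3, 2, 3, 1, 5, 98 (period 8).

[49; (5, 1, 3, 2, 3, 1, 5, 98)]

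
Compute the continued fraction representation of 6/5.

Run the Euclidean algorithm on 6 and 5; the successive quotients are the partial quotients a_0, a_1, ... (each step inverts the fractional part left over by the previous one):
  6 = 1*5 + 1, so a_0 = 1.
  5 = 5*1 + 0, so a_1 = 5.
The remainder reaches 0 after 2 divisions, so the expansion has 2 partial quotients, read off in order.

[1; 5]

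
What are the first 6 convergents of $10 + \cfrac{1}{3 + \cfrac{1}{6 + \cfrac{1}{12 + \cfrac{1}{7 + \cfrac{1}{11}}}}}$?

10/1, 31/3, 196/19, 2383/231, 16877/1636, 188030/18227

Using the convergent recurrence p_i = a_i*p_{i-1} + p_{i-2}, q_i = a_i*q_{i-1} + q_{i-2} with p_{-2}=0, p_{-1}=1, q_{-2}=1, q_{-1}=0:
  i=0: a_0=10, p_0 = 10*1 + 0 = 10, q_0 = 10*0 + 1 = 1.
  i=1: a_1=3, p_1 = 3*10 + 1 = 31, q_1 = 3*1 + 0 = 3.
  i=2: a_2=6, p_2 = 6*31 + 10 = 196, q_2 = 6*3 + 1 = 19.
  i=3: a_3=12, p_3 = 12*196 + 31 = 2383, q_3 = 12*19 + 3 = 231.
  i=4: a_4=7, p_4 = 7*2383 + 196 = 16877, q_4 = 7*231 + 19 = 1636.
  i=5: a_5=11, p_5 = 11*16877 + 2383 = 188030, q_5 = 11*1636 + 231 = 18227.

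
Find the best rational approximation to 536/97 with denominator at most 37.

Expand x = 536/97 as a continued fraction with the Euclidean algorithm:
  536 = 5*97 + 51, so a_0 = 5.
  97 = 1*51 + 46, so a_1 = 1.
  51 = 1*46 + 5, so a_2 = 1.
  46 = 9*5 + 1, so a_3 = 9.
  5 = 5*1 + 0, so a_4 = 5.
so x = [5; 1, 1, 9, 5].
Convergents (p_i = a_i*p_{i-1} + p_{i-2}, q_i = a_i*q_{i-1} + q_{i-2} with p_{-2}=0, p_{-1}=1, q_{-2}=1, q_{-1}=0), until the denominator exceeds 37:
  i=0: a_0=5, p_0 = 5*1 + 0 = 5, q_0 = 5*0 + 1 = 1.
  i=1: a_1=1, p_1 = 1*5 + 1 = 6, q_1 = 1*1 + 0 = 1.
  i=2: a_2=1, p_2 = 1*6 + 5 = 11, q_2 = 1*1 + 1 = 2.
  i=3: a_3=9, p_3 = 9*11 + 6 = 105, q_3 = 9*2 + 1 = 19.
  i=4: a_4=5, p_4 = 5*105 + 11 = 536, q_4 = 5*19 + 2 = 97.
q_4 = 97 > 37, so the last convergent with denominator <= 37 is p_3/q_3 = 105/19.
The closest fraction with denominator <= 37 is either p_3/q_3 or the intermediate fraction (k*p_3 + p_2)/(k*q_3 + q_2) with the largest k >= 1 whose denominator stays <= 37; these approach x as k grows, and every other convergent or intermediate fraction in range is farther away.
Largest k: floor((37 - q_2)/q_3) = floor((37 - 2)/19) = 1.
That gives (1*105 + 11)/(1*19 + 2) = 116/21.
Compare the errors: |x - 105/19| = |536*19 - 105*97|/(97*19) = 1/1843, and |x - 116/21| = |536*21 - 116*97|/(97*21) = 4/2037.
Cross-multiplying, 1*2037 = 2037 < 7372 = 4*1843, so 1/1843 is smaller: the convergent 105/19 is closer to x than 116/21.

105/19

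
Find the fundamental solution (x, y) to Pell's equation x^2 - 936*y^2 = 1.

First expand sqrt(936) as a continued fraction. With x_i = (sqrt(936) + m_i)/d_i and (m_0, d_0) = (0, 1): a_0 = floor(sqrt(936)) = 30, since 30^2 = 900 <= 936 < 961 = 31^2.
Iterate m_{i+1} = d_i*a_i - m_i, d_{i+1} = (936 - m_{i+1}^2)/d_i, a_{i+1} = floor((a_0 + m_{i+1})/d_{i+1}):
  m_1 = 1*30 - 0 = 30, d_1 = (936 - 30^2)/1 = 36/1 = 36, a_1 = floor((30 + 30)/36) = 1.
  m_2 = 36*1 - 30 = 6, d_2 = (936 - 6^2)/36 = 900/36 = 25, a_2 = floor((30 + 6)/25) = 1.
  m_3 = 25*1 - 6 = 19, d_3 = (936 - 19^2)/25 = 575/25 = 23, a_3 = floor((30 + 19)/23) = 2.
  m_4 = 23*2 - 19 = 27, d_4 = (936 - 27^2)/23 = 207/23 = 9, a_4 = floor((30 + 27)/9) = 6.
  m_5 = 9*6 - 27 = 27, d_5 = (936 - 27^2)/9 = 207/9 = 23, a_5 = floor((30 + 27)/23) = 2.
  m_6 = 23*2 - 27 = 19, d_6 = (936 - 19^2)/23 = 575/23 = 25, a_6 = floor((30 + 19)/25) = 1.
  m_7 = 25*1 - 19 = 6, d_7 = (936 - 6^2)/25 = 900/25 = 36, a_7 = floor((30 + 6)/36) = 1.
  m_8 = 36*1 - 6 = 30, d_8 = (936 - 30^2)/36 = 36/36 = 1, a_8 = floor((30 + 30)/1) = 60.
  m_9 = 1*60 - 30 = 30, d_9 = (936 - 30^2)/1 = 36/1 = 36: (m_9, d_9) = (m_1, d_1) = (30, 36), so from here the quotients repeat a_1, ..., a_8; the period length is 8.
So sqrt(936) = [30; (1, 1, 2, 6, 2, 1, 1, 60)] with period length k = 8.
k is even, so the fundamental solution of x^2 - 936y^2 = 1 is (p_{k-1}, q_{k-1}) = (p_7, q_7); compute convergents through index 7.
Convergents (p_i = a_i*p_{i-1} + p_{i-2}, q_i = a_i*q_{i-1} + q_{i-2} with p_{-2}=0, p_{-1}=1, q_{-2}=1, q_{-1}=0):
  i=0: a_0=30, p_0 = 30*1 + 0 = 30, q_0 = 30*0 + 1 = 1.
  i=1: a_1=1, p_1 = 1*30 + 1 = 31, q_1 = 1*1 + 0 = 1.
  i=2: a_2=1, p_2 = 1*31 + 30 = 61, q_2 = 1*1 + 1 = 2.
  i=3: a_3=2, p_3 = 2*61 + 31 = 153, q_3 = 2*2 + 1 = 5.
  i=4: a_4=6, p_4 = 6*153 + 61 = 979, q_4 = 6*5 + 2 = 32.
  i=5: a_5=2, p_5 = 2*979 + 153 = 2111, q_5 = 2*32 + 5 = 69.
  i=6: a_6=1, p_6 = 1*2111 + 979 = 3090, q_6 = 1*69 + 32 = 101.
  i=7: a_7=1, p_7 = 1*3090 + 2111 = 5201, q_7 = 1*101 + 69 = 170.
Check: 5201^2 - 936*170^2 = 27050401 - 27050400 = 1, so (x, y) = (5201, 170) solves the equation, and by the theorem it is the least positive solution.

(x, y) = (5201, 170)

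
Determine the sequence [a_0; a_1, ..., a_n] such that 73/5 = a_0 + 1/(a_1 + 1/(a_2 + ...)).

Run the Euclidean algorithm on 73 and 5; the successive quotients are the partial quotients a_0, a_1, ... (each step inverts the fractional part left over by the previous one):
  73 = 14*5 + 3, so a_0 = 14.
  5 = 1*3 + 2, so a_1 = 1.
  3 = 1*2 + 1, so a_2 = 1.
  2 = 2*1 + 0, so a_3 = 2.
The remainder reaches 0 after 4 divisions, so the expansion has 4 partial quotients, read off in order.

[14; 1, 1, 2]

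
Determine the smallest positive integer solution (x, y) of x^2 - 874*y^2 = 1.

(x, y) = (3725, 126)

First expand sqrt(874) as a continued fraction. With x_i = (sqrt(874) + m_i)/d_i and (m_0, d_0) = (0, 1): a_0 = floor(sqrt(874)) = 29, since 29^2 = 841 <= 874 < 900 = 30^2.
Iterate m_{i+1} = d_i*a_i - m_i, d_{i+1} = (874 - m_{i+1}^2)/d_i, a_{i+1} = floor((a_0 + m_{i+1})/d_{i+1}):
  m_1 = 1*29 - 0 = 29, d_1 = (874 - 29^2)/1 = 33/1 = 33, a_1 = floor((29 + 29)/33) = 1.
  m_2 = 33*1 - 29 = 4, d_2 = (874 - 4^2)/33 = 858/33 = 26, a_2 = floor((29 + 4)/26) = 1.
  m_3 = 26*1 - 4 = 22, d_3 = (874 - 22^2)/26 = 390/26 = 15, a_3 = floor((29 + 22)/15) = 3.
  m_4 = 15*3 - 22 = 23, d_4 = (874 - 23^2)/15 = 345/15 = 23, a_4 = floor((29 + 23)/23) = 2.
  m_5 = 23*2 - 23 = 23, d_5 = (874 - 23^2)/23 = 345/23 = 15, a_5 = floor((29 + 23)/15) = 3.
  m_6 = 15*3 - 23 = 22, d_6 = (874 - 22^2)/15 = 390/15 = 26, a_6 = floor((29 + 22)/26) = 1.
  m_7 = 26*1 - 22 = 4, d_7 = (874 - 4^2)/26 = 858/26 = 33, a_7 = floor((29 + 4)/33) = 1.
  m_8 = 33*1 - 4 = 29, d_8 = (874 - 29^2)/33 = 33/33 = 1, a_8 = floor((29 + 29)/1) = 58.
  m_9 = 1*58 - 29 = 29, d_9 = (874 - 29^2)/1 = 33/1 = 33: (m_9, d_9) = (m_1, d_1) = (29, 33), so from here the quotients repeat a_1, ..., a_8; the period length is 8.
So sqrt(874) = [29; (1, 1, 3, 2, 3, 1, 1, 58)] with period length k = 8.
k is even, so the fundamental solution of x^2 - 874y^2 = 1 is (p_{k-1}, q_{k-1}) = (p_7, q_7); compute convergents through index 7.
Convergents (p_i = a_i*p_{i-1} + p_{i-2}, q_i = a_i*q_{i-1} + q_{i-2} with p_{-2}=0, p_{-1}=1, q_{-2}=1, q_{-1}=0):
  i=0: a_0=29, p_0 = 29*1 + 0 = 29, q_0 = 29*0 + 1 = 1.
  i=1: a_1=1, p_1 = 1*29 + 1 = 30, q_1 = 1*1 + 0 = 1.
  i=2: a_2=1, p_2 = 1*30 + 29 = 59, q_2 = 1*1 + 1 = 2.
  i=3: a_3=3, p_3 = 3*59 + 30 = 207, q_3 = 3*2 + 1 = 7.
  i=4: a_4=2, p_4 = 2*207 + 59 = 473, q_4 = 2*7 + 2 = 16.
  i=5: a_5=3, p_5 = 3*473 + 207 = 1626, q_5 = 3*16 + 7 = 55.
  i=6: a_6=1, p_6 = 1*1626 + 473 = 2099, q_6 = 1*55 + 16 = 71.
  i=7: a_7=1, p_7 = 1*2099 + 1626 = 3725, q_7 = 1*71 + 55 = 126.
Check: 3725^2 - 874*126^2 = 13875625 - 13875624 = 1, so (x, y) = (3725, 126) solves the equation, and by the theorem it is the least positive solution.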